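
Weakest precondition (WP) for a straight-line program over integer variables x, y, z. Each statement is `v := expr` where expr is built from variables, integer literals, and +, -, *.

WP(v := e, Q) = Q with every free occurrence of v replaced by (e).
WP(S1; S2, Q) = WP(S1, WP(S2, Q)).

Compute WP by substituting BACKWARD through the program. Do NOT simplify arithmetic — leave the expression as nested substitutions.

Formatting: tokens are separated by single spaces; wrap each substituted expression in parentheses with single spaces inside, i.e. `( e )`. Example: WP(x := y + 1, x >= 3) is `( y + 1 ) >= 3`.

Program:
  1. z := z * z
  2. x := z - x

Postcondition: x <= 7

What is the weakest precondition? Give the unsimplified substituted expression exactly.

post: x <= 7
stmt 2: x := z - x  -- replace 1 occurrence(s) of x with (z - x)
  => ( z - x ) <= 7
stmt 1: z := z * z  -- replace 1 occurrence(s) of z with (z * z)
  => ( ( z * z ) - x ) <= 7

Answer: ( ( z * z ) - x ) <= 7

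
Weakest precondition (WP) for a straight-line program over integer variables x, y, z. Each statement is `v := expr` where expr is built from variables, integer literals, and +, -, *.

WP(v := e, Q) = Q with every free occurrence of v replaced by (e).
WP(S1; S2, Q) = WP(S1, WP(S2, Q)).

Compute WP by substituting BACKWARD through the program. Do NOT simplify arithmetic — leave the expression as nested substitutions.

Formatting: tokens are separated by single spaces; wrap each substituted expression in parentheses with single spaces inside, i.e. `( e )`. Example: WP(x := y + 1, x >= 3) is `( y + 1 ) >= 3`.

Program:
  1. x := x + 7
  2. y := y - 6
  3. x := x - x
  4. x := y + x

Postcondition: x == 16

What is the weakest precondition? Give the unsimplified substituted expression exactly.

post: x == 16
stmt 4: x := y + x  -- replace 1 occurrence(s) of x with (y + x)
  => ( y + x ) == 16
stmt 3: x := x - x  -- replace 1 occurrence(s) of x with (x - x)
  => ( y + ( x - x ) ) == 16
stmt 2: y := y - 6  -- replace 1 occurrence(s) of y with (y - 6)
  => ( ( y - 6 ) + ( x - x ) ) == 16
stmt 1: x := x + 7  -- replace 2 occurrence(s) of x with (x + 7)
  => ( ( y - 6 ) + ( ( x + 7 ) - ( x + 7 ) ) ) == 16

Answer: ( ( y - 6 ) + ( ( x + 7 ) - ( x + 7 ) ) ) == 16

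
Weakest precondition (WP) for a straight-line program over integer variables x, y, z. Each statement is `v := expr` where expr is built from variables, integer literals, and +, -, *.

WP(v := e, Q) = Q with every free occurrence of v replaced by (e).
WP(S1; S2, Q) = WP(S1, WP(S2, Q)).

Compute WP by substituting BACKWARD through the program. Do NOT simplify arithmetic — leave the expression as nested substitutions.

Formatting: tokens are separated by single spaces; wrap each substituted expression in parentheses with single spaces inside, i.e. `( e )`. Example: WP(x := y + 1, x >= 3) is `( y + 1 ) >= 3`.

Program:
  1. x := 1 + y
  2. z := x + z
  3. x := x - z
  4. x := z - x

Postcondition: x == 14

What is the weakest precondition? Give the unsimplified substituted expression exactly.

post: x == 14
stmt 4: x := z - x  -- replace 1 occurrence(s) of x with (z - x)
  => ( z - x ) == 14
stmt 3: x := x - z  -- replace 1 occurrence(s) of x with (x - z)
  => ( z - ( x - z ) ) == 14
stmt 2: z := x + z  -- replace 2 occurrence(s) of z with (x + z)
  => ( ( x + z ) - ( x - ( x + z ) ) ) == 14
stmt 1: x := 1 + y  -- replace 3 occurrence(s) of x with (1 + y)
  => ( ( ( 1 + y ) + z ) - ( ( 1 + y ) - ( ( 1 + y ) + z ) ) ) == 14

Answer: ( ( ( 1 + y ) + z ) - ( ( 1 + y ) - ( ( 1 + y ) + z ) ) ) == 14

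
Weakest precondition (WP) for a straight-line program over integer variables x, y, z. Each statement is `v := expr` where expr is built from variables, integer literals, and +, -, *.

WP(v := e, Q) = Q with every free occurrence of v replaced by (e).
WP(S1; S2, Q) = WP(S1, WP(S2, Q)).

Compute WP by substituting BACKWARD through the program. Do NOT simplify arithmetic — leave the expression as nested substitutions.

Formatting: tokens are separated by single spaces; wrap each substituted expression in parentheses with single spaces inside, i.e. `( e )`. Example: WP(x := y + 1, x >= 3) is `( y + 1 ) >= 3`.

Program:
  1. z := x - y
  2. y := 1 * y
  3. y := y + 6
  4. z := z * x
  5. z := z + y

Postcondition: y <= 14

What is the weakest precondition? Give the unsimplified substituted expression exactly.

post: y <= 14
stmt 5: z := z + y  -- replace 0 occurrence(s) of z with (z + y)
  => y <= 14
stmt 4: z := z * x  -- replace 0 occurrence(s) of z with (z * x)
  => y <= 14
stmt 3: y := y + 6  -- replace 1 occurrence(s) of y with (y + 6)
  => ( y + 6 ) <= 14
stmt 2: y := 1 * y  -- replace 1 occurrence(s) of y with (1 * y)
  => ( ( 1 * y ) + 6 ) <= 14
stmt 1: z := x - y  -- replace 0 occurrence(s) of z with (x - y)
  => ( ( 1 * y ) + 6 ) <= 14

Answer: ( ( 1 * y ) + 6 ) <= 14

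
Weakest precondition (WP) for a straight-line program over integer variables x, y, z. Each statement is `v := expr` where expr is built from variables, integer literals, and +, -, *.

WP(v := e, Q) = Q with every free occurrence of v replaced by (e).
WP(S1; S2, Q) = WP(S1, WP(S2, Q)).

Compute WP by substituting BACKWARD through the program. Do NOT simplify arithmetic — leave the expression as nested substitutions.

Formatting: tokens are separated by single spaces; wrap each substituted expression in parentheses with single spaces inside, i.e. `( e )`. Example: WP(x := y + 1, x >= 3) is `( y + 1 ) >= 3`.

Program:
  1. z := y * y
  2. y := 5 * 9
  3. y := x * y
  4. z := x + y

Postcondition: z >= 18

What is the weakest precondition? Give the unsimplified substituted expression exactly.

Answer: ( x + ( x * ( 5 * 9 ) ) ) >= 18

Derivation:
post: z >= 18
stmt 4: z := x + y  -- replace 1 occurrence(s) of z with (x + y)
  => ( x + y ) >= 18
stmt 3: y := x * y  -- replace 1 occurrence(s) of y with (x * y)
  => ( x + ( x * y ) ) >= 18
stmt 2: y := 5 * 9  -- replace 1 occurrence(s) of y with (5 * 9)
  => ( x + ( x * ( 5 * 9 ) ) ) >= 18
stmt 1: z := y * y  -- replace 0 occurrence(s) of z with (y * y)
  => ( x + ( x * ( 5 * 9 ) ) ) >= 18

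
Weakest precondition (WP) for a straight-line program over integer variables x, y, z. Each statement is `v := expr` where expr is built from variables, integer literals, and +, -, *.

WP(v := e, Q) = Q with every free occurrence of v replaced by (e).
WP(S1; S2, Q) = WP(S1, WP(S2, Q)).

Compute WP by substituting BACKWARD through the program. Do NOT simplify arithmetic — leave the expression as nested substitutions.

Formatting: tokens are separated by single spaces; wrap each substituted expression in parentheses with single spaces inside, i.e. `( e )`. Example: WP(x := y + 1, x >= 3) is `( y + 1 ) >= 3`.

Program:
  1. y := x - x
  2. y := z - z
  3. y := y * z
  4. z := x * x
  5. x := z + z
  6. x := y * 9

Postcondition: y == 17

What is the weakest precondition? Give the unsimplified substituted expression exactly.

Answer: ( ( z - z ) * z ) == 17

Derivation:
post: y == 17
stmt 6: x := y * 9  -- replace 0 occurrence(s) of x with (y * 9)
  => y == 17
stmt 5: x := z + z  -- replace 0 occurrence(s) of x with (z + z)
  => y == 17
stmt 4: z := x * x  -- replace 0 occurrence(s) of z with (x * x)
  => y == 17
stmt 3: y := y * z  -- replace 1 occurrence(s) of y with (y * z)
  => ( y * z ) == 17
stmt 2: y := z - z  -- replace 1 occurrence(s) of y with (z - z)
  => ( ( z - z ) * z ) == 17
stmt 1: y := x - x  -- replace 0 occurrence(s) of y with (x - x)
  => ( ( z - z ) * z ) == 17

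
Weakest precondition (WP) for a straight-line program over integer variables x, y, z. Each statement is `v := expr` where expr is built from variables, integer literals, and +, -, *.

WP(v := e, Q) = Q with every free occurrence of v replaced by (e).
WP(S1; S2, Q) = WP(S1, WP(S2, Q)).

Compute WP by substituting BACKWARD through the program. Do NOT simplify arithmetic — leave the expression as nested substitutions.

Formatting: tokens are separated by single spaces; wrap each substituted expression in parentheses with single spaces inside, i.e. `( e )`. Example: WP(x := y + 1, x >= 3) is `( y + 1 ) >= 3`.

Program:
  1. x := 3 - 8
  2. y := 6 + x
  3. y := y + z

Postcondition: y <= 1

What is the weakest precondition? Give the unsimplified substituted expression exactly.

Answer: ( ( 6 + ( 3 - 8 ) ) + z ) <= 1

Derivation:
post: y <= 1
stmt 3: y := y + z  -- replace 1 occurrence(s) of y with (y + z)
  => ( y + z ) <= 1
stmt 2: y := 6 + x  -- replace 1 occurrence(s) of y with (6 + x)
  => ( ( 6 + x ) + z ) <= 1
stmt 1: x := 3 - 8  -- replace 1 occurrence(s) of x with (3 - 8)
  => ( ( 6 + ( 3 - 8 ) ) + z ) <= 1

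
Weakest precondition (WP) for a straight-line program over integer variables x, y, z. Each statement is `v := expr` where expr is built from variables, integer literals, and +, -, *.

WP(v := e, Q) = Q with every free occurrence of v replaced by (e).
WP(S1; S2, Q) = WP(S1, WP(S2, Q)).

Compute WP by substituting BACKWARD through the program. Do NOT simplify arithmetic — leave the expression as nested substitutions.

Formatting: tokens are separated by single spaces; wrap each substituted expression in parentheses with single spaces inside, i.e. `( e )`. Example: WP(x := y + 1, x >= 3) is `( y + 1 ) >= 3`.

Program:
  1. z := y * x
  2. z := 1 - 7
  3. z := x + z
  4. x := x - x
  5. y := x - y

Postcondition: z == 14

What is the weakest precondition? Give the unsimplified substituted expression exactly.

Answer: ( x + ( 1 - 7 ) ) == 14

Derivation:
post: z == 14
stmt 5: y := x - y  -- replace 0 occurrence(s) of y with (x - y)
  => z == 14
stmt 4: x := x - x  -- replace 0 occurrence(s) of x with (x - x)
  => z == 14
stmt 3: z := x + z  -- replace 1 occurrence(s) of z with (x + z)
  => ( x + z ) == 14
stmt 2: z := 1 - 7  -- replace 1 occurrence(s) of z with (1 - 7)
  => ( x + ( 1 - 7 ) ) == 14
stmt 1: z := y * x  -- replace 0 occurrence(s) of z with (y * x)
  => ( x + ( 1 - 7 ) ) == 14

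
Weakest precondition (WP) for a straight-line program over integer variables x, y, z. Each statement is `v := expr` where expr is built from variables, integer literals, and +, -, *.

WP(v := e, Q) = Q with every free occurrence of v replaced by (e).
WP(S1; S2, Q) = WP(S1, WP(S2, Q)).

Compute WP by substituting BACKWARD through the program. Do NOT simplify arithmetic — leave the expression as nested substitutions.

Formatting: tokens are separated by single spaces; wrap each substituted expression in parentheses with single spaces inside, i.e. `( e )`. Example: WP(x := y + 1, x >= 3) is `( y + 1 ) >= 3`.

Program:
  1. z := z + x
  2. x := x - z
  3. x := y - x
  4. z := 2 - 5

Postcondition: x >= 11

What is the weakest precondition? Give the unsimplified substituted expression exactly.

Answer: ( y - ( x - ( z + x ) ) ) >= 11

Derivation:
post: x >= 11
stmt 4: z := 2 - 5  -- replace 0 occurrence(s) of z with (2 - 5)
  => x >= 11
stmt 3: x := y - x  -- replace 1 occurrence(s) of x with (y - x)
  => ( y - x ) >= 11
stmt 2: x := x - z  -- replace 1 occurrence(s) of x with (x - z)
  => ( y - ( x - z ) ) >= 11
stmt 1: z := z + x  -- replace 1 occurrence(s) of z with (z + x)
  => ( y - ( x - ( z + x ) ) ) >= 11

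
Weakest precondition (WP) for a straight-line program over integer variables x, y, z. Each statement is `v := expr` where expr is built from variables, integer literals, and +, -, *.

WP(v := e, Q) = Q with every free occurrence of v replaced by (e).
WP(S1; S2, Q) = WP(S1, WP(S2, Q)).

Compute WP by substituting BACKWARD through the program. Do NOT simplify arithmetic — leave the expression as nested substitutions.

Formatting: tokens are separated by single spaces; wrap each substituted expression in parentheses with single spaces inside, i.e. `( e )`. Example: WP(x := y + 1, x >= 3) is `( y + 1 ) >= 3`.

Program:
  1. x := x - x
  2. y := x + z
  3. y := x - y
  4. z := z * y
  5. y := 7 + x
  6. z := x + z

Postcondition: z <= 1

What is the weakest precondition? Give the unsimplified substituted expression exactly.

post: z <= 1
stmt 6: z := x + z  -- replace 1 occurrence(s) of z with (x + z)
  => ( x + z ) <= 1
stmt 5: y := 7 + x  -- replace 0 occurrence(s) of y with (7 + x)
  => ( x + z ) <= 1
stmt 4: z := z * y  -- replace 1 occurrence(s) of z with (z * y)
  => ( x + ( z * y ) ) <= 1
stmt 3: y := x - y  -- replace 1 occurrence(s) of y with (x - y)
  => ( x + ( z * ( x - y ) ) ) <= 1
stmt 2: y := x + z  -- replace 1 occurrence(s) of y with (x + z)
  => ( x + ( z * ( x - ( x + z ) ) ) ) <= 1
stmt 1: x := x - x  -- replace 3 occurrence(s) of x with (x - x)
  => ( ( x - x ) + ( z * ( ( x - x ) - ( ( x - x ) + z ) ) ) ) <= 1

Answer: ( ( x - x ) + ( z * ( ( x - x ) - ( ( x - x ) + z ) ) ) ) <= 1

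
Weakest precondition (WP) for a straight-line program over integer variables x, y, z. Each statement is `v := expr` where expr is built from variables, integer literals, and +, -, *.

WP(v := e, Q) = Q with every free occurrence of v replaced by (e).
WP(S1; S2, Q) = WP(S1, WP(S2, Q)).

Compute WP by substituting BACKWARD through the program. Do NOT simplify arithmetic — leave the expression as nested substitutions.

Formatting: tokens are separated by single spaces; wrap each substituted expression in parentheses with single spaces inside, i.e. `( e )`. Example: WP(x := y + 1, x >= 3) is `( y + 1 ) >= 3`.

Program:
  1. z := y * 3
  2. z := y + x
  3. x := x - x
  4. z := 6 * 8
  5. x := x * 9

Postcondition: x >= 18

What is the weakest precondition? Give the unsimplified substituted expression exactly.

post: x >= 18
stmt 5: x := x * 9  -- replace 1 occurrence(s) of x with (x * 9)
  => ( x * 9 ) >= 18
stmt 4: z := 6 * 8  -- replace 0 occurrence(s) of z with (6 * 8)
  => ( x * 9 ) >= 18
stmt 3: x := x - x  -- replace 1 occurrence(s) of x with (x - x)
  => ( ( x - x ) * 9 ) >= 18
stmt 2: z := y + x  -- replace 0 occurrence(s) of z with (y + x)
  => ( ( x - x ) * 9 ) >= 18
stmt 1: z := y * 3  -- replace 0 occurrence(s) of z with (y * 3)
  => ( ( x - x ) * 9 ) >= 18

Answer: ( ( x - x ) * 9 ) >= 18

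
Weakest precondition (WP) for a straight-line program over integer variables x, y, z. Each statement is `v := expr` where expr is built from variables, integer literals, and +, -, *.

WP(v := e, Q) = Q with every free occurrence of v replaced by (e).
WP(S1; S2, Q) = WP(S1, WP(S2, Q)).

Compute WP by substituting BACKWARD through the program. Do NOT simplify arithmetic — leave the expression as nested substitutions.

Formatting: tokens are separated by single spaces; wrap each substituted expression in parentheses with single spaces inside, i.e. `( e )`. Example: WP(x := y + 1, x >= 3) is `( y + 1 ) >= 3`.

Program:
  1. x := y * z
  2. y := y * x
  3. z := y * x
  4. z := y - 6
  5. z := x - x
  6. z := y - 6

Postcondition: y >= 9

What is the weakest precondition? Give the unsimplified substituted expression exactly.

Answer: ( y * ( y * z ) ) >= 9

Derivation:
post: y >= 9
stmt 6: z := y - 6  -- replace 0 occurrence(s) of z with (y - 6)
  => y >= 9
stmt 5: z := x - x  -- replace 0 occurrence(s) of z with (x - x)
  => y >= 9
stmt 4: z := y - 6  -- replace 0 occurrence(s) of z with (y - 6)
  => y >= 9
stmt 3: z := y * x  -- replace 0 occurrence(s) of z with (y * x)
  => y >= 9
stmt 2: y := y * x  -- replace 1 occurrence(s) of y with (y * x)
  => ( y * x ) >= 9
stmt 1: x := y * z  -- replace 1 occurrence(s) of x with (y * z)
  => ( y * ( y * z ) ) >= 9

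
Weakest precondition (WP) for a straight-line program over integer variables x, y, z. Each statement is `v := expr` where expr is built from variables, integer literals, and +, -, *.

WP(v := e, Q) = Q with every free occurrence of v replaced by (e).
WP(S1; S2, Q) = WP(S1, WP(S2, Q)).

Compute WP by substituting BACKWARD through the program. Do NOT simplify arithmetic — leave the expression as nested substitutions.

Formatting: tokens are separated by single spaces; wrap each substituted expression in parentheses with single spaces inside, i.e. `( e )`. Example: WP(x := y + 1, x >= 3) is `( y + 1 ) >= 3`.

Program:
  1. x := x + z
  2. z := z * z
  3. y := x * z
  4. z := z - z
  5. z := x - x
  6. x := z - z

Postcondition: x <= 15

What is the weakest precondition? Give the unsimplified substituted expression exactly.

post: x <= 15
stmt 6: x := z - z  -- replace 1 occurrence(s) of x with (z - z)
  => ( z - z ) <= 15
stmt 5: z := x - x  -- replace 2 occurrence(s) of z with (x - x)
  => ( ( x - x ) - ( x - x ) ) <= 15
stmt 4: z := z - z  -- replace 0 occurrence(s) of z with (z - z)
  => ( ( x - x ) - ( x - x ) ) <= 15
stmt 3: y := x * z  -- replace 0 occurrence(s) of y with (x * z)
  => ( ( x - x ) - ( x - x ) ) <= 15
stmt 2: z := z * z  -- replace 0 occurrence(s) of z with (z * z)
  => ( ( x - x ) - ( x - x ) ) <= 15
stmt 1: x := x + z  -- replace 4 occurrence(s) of x with (x + z)
  => ( ( ( x + z ) - ( x + z ) ) - ( ( x + z ) - ( x + z ) ) ) <= 15

Answer: ( ( ( x + z ) - ( x + z ) ) - ( ( x + z ) - ( x + z ) ) ) <= 15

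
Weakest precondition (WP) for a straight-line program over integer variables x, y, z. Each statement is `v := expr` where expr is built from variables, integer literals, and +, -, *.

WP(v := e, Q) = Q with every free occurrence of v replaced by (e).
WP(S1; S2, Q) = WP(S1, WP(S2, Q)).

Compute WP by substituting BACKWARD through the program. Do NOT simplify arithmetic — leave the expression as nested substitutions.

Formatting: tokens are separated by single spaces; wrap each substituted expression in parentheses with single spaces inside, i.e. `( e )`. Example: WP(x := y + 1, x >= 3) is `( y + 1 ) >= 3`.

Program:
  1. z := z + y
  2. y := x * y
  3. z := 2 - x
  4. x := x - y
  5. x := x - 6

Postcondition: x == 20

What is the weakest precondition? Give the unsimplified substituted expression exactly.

Answer: ( ( x - ( x * y ) ) - 6 ) == 20

Derivation:
post: x == 20
stmt 5: x := x - 6  -- replace 1 occurrence(s) of x with (x - 6)
  => ( x - 6 ) == 20
stmt 4: x := x - y  -- replace 1 occurrence(s) of x with (x - y)
  => ( ( x - y ) - 6 ) == 20
stmt 3: z := 2 - x  -- replace 0 occurrence(s) of z with (2 - x)
  => ( ( x - y ) - 6 ) == 20
stmt 2: y := x * y  -- replace 1 occurrence(s) of y with (x * y)
  => ( ( x - ( x * y ) ) - 6 ) == 20
stmt 1: z := z + y  -- replace 0 occurrence(s) of z with (z + y)
  => ( ( x - ( x * y ) ) - 6 ) == 20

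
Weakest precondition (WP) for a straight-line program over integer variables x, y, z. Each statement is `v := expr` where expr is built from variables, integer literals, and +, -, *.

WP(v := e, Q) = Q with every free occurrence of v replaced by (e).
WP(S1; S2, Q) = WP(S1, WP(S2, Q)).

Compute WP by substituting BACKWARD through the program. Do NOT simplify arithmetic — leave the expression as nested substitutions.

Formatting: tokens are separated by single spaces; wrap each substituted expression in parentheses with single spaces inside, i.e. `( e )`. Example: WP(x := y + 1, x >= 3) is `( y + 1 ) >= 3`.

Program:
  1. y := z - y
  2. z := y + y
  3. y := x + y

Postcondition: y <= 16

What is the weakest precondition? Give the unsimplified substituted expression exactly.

Answer: ( x + ( z - y ) ) <= 16

Derivation:
post: y <= 16
stmt 3: y := x + y  -- replace 1 occurrence(s) of y with (x + y)
  => ( x + y ) <= 16
stmt 2: z := y + y  -- replace 0 occurrence(s) of z with (y + y)
  => ( x + y ) <= 16
stmt 1: y := z - y  -- replace 1 occurrence(s) of y with (z - y)
  => ( x + ( z - y ) ) <= 16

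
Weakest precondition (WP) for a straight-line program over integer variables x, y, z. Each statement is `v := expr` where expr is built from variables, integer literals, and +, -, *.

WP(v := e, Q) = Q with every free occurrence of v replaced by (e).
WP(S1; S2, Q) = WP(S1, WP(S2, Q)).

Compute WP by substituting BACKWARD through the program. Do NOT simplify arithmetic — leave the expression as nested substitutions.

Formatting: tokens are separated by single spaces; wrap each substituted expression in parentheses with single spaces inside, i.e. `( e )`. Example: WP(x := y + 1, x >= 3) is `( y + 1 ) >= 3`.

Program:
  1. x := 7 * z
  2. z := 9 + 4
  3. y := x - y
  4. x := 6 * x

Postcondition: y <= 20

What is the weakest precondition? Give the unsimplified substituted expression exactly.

Answer: ( ( 7 * z ) - y ) <= 20

Derivation:
post: y <= 20
stmt 4: x := 6 * x  -- replace 0 occurrence(s) of x with (6 * x)
  => y <= 20
stmt 3: y := x - y  -- replace 1 occurrence(s) of y with (x - y)
  => ( x - y ) <= 20
stmt 2: z := 9 + 4  -- replace 0 occurrence(s) of z with (9 + 4)
  => ( x - y ) <= 20
stmt 1: x := 7 * z  -- replace 1 occurrence(s) of x with (7 * z)
  => ( ( 7 * z ) - y ) <= 20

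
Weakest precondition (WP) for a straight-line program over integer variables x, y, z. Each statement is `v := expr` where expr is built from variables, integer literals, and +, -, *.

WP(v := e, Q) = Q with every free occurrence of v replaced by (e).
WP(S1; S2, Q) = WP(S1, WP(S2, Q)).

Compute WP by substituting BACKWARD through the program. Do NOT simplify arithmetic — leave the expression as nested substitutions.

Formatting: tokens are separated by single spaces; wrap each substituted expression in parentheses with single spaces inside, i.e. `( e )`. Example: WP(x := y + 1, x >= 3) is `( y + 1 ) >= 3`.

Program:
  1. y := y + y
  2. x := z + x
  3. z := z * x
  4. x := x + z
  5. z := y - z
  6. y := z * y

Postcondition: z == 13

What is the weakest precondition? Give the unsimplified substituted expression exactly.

Answer: ( ( y + y ) - ( z * ( z + x ) ) ) == 13

Derivation:
post: z == 13
stmt 6: y := z * y  -- replace 0 occurrence(s) of y with (z * y)
  => z == 13
stmt 5: z := y - z  -- replace 1 occurrence(s) of z with (y - z)
  => ( y - z ) == 13
stmt 4: x := x + z  -- replace 0 occurrence(s) of x with (x + z)
  => ( y - z ) == 13
stmt 3: z := z * x  -- replace 1 occurrence(s) of z with (z * x)
  => ( y - ( z * x ) ) == 13
stmt 2: x := z + x  -- replace 1 occurrence(s) of x with (z + x)
  => ( y - ( z * ( z + x ) ) ) == 13
stmt 1: y := y + y  -- replace 1 occurrence(s) of y with (y + y)
  => ( ( y + y ) - ( z * ( z + x ) ) ) == 13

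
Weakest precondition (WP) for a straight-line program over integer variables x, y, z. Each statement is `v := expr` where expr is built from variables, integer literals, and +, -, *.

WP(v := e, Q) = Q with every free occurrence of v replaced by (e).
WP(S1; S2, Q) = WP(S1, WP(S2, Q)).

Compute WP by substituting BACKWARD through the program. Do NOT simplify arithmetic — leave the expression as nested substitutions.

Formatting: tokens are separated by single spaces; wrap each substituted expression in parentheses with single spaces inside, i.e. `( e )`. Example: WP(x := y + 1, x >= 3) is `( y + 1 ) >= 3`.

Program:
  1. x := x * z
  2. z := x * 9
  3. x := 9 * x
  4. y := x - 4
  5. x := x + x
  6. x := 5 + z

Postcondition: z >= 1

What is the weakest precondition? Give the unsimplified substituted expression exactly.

Answer: ( ( x * z ) * 9 ) >= 1

Derivation:
post: z >= 1
stmt 6: x := 5 + z  -- replace 0 occurrence(s) of x with (5 + z)
  => z >= 1
stmt 5: x := x + x  -- replace 0 occurrence(s) of x with (x + x)
  => z >= 1
stmt 4: y := x - 4  -- replace 0 occurrence(s) of y with (x - 4)
  => z >= 1
stmt 3: x := 9 * x  -- replace 0 occurrence(s) of x with (9 * x)
  => z >= 1
stmt 2: z := x * 9  -- replace 1 occurrence(s) of z with (x * 9)
  => ( x * 9 ) >= 1
stmt 1: x := x * z  -- replace 1 occurrence(s) of x with (x * z)
  => ( ( x * z ) * 9 ) >= 1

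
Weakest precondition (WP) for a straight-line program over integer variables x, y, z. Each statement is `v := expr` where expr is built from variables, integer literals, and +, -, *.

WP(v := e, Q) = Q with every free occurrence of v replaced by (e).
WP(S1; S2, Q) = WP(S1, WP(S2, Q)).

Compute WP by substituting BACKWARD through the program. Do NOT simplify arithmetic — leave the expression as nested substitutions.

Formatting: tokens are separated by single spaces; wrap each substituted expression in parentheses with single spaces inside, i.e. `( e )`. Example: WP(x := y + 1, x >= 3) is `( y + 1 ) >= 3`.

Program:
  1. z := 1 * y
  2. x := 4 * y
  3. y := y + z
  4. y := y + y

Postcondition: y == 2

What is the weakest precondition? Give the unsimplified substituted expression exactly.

post: y == 2
stmt 4: y := y + y  -- replace 1 occurrence(s) of y with (y + y)
  => ( y + y ) == 2
stmt 3: y := y + z  -- replace 2 occurrence(s) of y with (y + z)
  => ( ( y + z ) + ( y + z ) ) == 2
stmt 2: x := 4 * y  -- replace 0 occurrence(s) of x with (4 * y)
  => ( ( y + z ) + ( y + z ) ) == 2
stmt 1: z := 1 * y  -- replace 2 occurrence(s) of z with (1 * y)
  => ( ( y + ( 1 * y ) ) + ( y + ( 1 * y ) ) ) == 2

Answer: ( ( y + ( 1 * y ) ) + ( y + ( 1 * y ) ) ) == 2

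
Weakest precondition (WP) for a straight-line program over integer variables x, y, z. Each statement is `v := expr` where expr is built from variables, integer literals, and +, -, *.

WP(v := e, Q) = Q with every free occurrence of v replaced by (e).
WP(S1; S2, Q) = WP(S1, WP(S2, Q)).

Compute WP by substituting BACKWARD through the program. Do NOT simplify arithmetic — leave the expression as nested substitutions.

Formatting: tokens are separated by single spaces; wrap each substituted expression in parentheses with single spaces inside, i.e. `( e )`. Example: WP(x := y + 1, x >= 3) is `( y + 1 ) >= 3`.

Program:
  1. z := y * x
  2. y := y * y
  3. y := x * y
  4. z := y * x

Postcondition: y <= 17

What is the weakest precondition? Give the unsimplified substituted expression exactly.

post: y <= 17
stmt 4: z := y * x  -- replace 0 occurrence(s) of z with (y * x)
  => y <= 17
stmt 3: y := x * y  -- replace 1 occurrence(s) of y with (x * y)
  => ( x * y ) <= 17
stmt 2: y := y * y  -- replace 1 occurrence(s) of y with (y * y)
  => ( x * ( y * y ) ) <= 17
stmt 1: z := y * x  -- replace 0 occurrence(s) of z with (y * x)
  => ( x * ( y * y ) ) <= 17

Answer: ( x * ( y * y ) ) <= 17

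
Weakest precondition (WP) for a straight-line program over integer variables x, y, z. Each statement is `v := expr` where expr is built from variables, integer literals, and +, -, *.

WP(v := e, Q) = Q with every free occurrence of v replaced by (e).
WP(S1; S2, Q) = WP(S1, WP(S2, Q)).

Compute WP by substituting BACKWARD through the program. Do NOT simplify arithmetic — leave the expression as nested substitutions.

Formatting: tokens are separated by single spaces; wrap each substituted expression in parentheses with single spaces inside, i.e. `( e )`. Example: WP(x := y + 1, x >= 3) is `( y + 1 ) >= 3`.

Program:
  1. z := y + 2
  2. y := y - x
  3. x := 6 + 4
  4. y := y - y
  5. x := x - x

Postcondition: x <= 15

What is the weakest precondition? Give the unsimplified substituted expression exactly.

Answer: ( ( 6 + 4 ) - ( 6 + 4 ) ) <= 15

Derivation:
post: x <= 15
stmt 5: x := x - x  -- replace 1 occurrence(s) of x with (x - x)
  => ( x - x ) <= 15
stmt 4: y := y - y  -- replace 0 occurrence(s) of y with (y - y)
  => ( x - x ) <= 15
stmt 3: x := 6 + 4  -- replace 2 occurrence(s) of x with (6 + 4)
  => ( ( 6 + 4 ) - ( 6 + 4 ) ) <= 15
stmt 2: y := y - x  -- replace 0 occurrence(s) of y with (y - x)
  => ( ( 6 + 4 ) - ( 6 + 4 ) ) <= 15
stmt 1: z := y + 2  -- replace 0 occurrence(s) of z with (y + 2)
  => ( ( 6 + 4 ) - ( 6 + 4 ) ) <= 15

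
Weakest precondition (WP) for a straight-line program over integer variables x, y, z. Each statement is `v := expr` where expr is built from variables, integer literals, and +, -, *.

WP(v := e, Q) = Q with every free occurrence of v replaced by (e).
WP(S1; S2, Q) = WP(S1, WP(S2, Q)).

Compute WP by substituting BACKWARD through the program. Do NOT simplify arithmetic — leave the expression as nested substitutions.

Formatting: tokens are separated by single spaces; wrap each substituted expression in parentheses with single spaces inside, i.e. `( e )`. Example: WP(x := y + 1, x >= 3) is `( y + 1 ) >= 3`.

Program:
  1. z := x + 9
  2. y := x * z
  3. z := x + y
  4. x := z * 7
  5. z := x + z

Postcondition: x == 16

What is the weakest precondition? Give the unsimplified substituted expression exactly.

Answer: ( ( x + ( x * ( x + 9 ) ) ) * 7 ) == 16

Derivation:
post: x == 16
stmt 5: z := x + z  -- replace 0 occurrence(s) of z with (x + z)
  => x == 16
stmt 4: x := z * 7  -- replace 1 occurrence(s) of x with (z * 7)
  => ( z * 7 ) == 16
stmt 3: z := x + y  -- replace 1 occurrence(s) of z with (x + y)
  => ( ( x + y ) * 7 ) == 16
stmt 2: y := x * z  -- replace 1 occurrence(s) of y with (x * z)
  => ( ( x + ( x * z ) ) * 7 ) == 16
stmt 1: z := x + 9  -- replace 1 occurrence(s) of z with (x + 9)
  => ( ( x + ( x * ( x + 9 ) ) ) * 7 ) == 16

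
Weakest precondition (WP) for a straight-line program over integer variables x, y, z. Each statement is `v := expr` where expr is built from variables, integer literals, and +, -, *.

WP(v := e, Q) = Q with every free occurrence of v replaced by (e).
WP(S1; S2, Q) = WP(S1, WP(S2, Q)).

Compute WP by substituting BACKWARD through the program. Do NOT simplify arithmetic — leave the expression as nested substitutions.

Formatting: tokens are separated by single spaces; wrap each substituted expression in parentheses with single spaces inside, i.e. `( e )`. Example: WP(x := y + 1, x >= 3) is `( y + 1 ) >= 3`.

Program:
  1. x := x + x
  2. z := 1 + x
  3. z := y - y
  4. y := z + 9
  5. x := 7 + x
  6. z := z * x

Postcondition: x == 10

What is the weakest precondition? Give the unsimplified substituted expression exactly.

Answer: ( 7 + ( x + x ) ) == 10

Derivation:
post: x == 10
stmt 6: z := z * x  -- replace 0 occurrence(s) of z with (z * x)
  => x == 10
stmt 5: x := 7 + x  -- replace 1 occurrence(s) of x with (7 + x)
  => ( 7 + x ) == 10
stmt 4: y := z + 9  -- replace 0 occurrence(s) of y with (z + 9)
  => ( 7 + x ) == 10
stmt 3: z := y - y  -- replace 0 occurrence(s) of z with (y - y)
  => ( 7 + x ) == 10
stmt 2: z := 1 + x  -- replace 0 occurrence(s) of z with (1 + x)
  => ( 7 + x ) == 10
stmt 1: x := x + x  -- replace 1 occurrence(s) of x with (x + x)
  => ( 7 + ( x + x ) ) == 10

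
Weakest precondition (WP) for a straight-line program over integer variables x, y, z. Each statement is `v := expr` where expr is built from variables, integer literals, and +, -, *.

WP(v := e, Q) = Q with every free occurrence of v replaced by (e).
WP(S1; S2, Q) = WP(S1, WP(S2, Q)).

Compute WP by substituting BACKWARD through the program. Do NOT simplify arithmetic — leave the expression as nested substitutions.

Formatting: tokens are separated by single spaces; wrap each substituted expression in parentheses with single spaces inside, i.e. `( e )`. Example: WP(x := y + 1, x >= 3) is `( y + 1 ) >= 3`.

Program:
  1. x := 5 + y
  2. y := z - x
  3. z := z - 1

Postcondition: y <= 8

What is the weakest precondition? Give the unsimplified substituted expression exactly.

post: y <= 8
stmt 3: z := z - 1  -- replace 0 occurrence(s) of z with (z - 1)
  => y <= 8
stmt 2: y := z - x  -- replace 1 occurrence(s) of y with (z - x)
  => ( z - x ) <= 8
stmt 1: x := 5 + y  -- replace 1 occurrence(s) of x with (5 + y)
  => ( z - ( 5 + y ) ) <= 8

Answer: ( z - ( 5 + y ) ) <= 8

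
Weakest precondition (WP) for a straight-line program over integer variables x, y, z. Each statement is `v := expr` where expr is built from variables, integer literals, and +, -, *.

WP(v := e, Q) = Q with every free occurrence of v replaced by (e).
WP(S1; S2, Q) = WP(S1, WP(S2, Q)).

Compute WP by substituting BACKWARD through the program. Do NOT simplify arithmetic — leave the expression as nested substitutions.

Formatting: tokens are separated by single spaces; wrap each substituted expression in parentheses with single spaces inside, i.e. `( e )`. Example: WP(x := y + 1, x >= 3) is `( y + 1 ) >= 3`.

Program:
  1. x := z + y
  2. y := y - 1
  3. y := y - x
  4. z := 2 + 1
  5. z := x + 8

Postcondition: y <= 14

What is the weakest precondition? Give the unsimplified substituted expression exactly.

Answer: ( ( y - 1 ) - ( z + y ) ) <= 14

Derivation:
post: y <= 14
stmt 5: z := x + 8  -- replace 0 occurrence(s) of z with (x + 8)
  => y <= 14
stmt 4: z := 2 + 1  -- replace 0 occurrence(s) of z with (2 + 1)
  => y <= 14
stmt 3: y := y - x  -- replace 1 occurrence(s) of y with (y - x)
  => ( y - x ) <= 14
stmt 2: y := y - 1  -- replace 1 occurrence(s) of y with (y - 1)
  => ( ( y - 1 ) - x ) <= 14
stmt 1: x := z + y  -- replace 1 occurrence(s) of x with (z + y)
  => ( ( y - 1 ) - ( z + y ) ) <= 14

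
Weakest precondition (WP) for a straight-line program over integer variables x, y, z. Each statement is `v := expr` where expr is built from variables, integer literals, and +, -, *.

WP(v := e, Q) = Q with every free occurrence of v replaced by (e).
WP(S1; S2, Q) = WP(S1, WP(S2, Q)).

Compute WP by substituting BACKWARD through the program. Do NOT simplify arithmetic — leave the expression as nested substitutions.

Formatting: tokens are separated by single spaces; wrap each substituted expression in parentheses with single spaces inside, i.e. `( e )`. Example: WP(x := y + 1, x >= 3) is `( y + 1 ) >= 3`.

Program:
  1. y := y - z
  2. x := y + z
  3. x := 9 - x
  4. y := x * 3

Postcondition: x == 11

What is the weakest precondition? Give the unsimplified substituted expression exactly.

Answer: ( 9 - ( ( y - z ) + z ) ) == 11

Derivation:
post: x == 11
stmt 4: y := x * 3  -- replace 0 occurrence(s) of y with (x * 3)
  => x == 11
stmt 3: x := 9 - x  -- replace 1 occurrence(s) of x with (9 - x)
  => ( 9 - x ) == 11
stmt 2: x := y + z  -- replace 1 occurrence(s) of x with (y + z)
  => ( 9 - ( y + z ) ) == 11
stmt 1: y := y - z  -- replace 1 occurrence(s) of y with (y - z)
  => ( 9 - ( ( y - z ) + z ) ) == 11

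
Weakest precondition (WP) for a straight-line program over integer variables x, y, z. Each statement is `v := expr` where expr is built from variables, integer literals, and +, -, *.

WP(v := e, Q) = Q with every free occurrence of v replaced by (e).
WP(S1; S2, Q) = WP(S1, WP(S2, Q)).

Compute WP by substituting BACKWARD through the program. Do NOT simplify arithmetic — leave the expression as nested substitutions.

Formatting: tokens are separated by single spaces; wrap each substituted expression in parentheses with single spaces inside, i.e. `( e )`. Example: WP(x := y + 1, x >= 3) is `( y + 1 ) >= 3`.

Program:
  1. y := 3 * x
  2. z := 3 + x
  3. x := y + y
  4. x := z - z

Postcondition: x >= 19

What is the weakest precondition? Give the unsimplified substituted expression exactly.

post: x >= 19
stmt 4: x := z - z  -- replace 1 occurrence(s) of x with (z - z)
  => ( z - z ) >= 19
stmt 3: x := y + y  -- replace 0 occurrence(s) of x with (y + y)
  => ( z - z ) >= 19
stmt 2: z := 3 + x  -- replace 2 occurrence(s) of z with (3 + x)
  => ( ( 3 + x ) - ( 3 + x ) ) >= 19
stmt 1: y := 3 * x  -- replace 0 occurrence(s) of y with (3 * x)
  => ( ( 3 + x ) - ( 3 + x ) ) >= 19

Answer: ( ( 3 + x ) - ( 3 + x ) ) >= 19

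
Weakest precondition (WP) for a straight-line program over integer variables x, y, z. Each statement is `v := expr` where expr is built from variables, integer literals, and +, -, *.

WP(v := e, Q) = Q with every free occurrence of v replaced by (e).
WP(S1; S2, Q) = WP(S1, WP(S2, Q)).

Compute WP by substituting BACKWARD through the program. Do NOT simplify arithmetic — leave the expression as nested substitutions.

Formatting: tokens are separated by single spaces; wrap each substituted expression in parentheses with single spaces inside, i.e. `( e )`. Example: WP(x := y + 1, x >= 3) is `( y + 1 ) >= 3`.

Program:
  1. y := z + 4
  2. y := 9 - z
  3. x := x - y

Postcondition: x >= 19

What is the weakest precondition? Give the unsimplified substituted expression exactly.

Answer: ( x - ( 9 - z ) ) >= 19

Derivation:
post: x >= 19
stmt 3: x := x - y  -- replace 1 occurrence(s) of x with (x - y)
  => ( x - y ) >= 19
stmt 2: y := 9 - z  -- replace 1 occurrence(s) of y with (9 - z)
  => ( x - ( 9 - z ) ) >= 19
stmt 1: y := z + 4  -- replace 0 occurrence(s) of y with (z + 4)
  => ( x - ( 9 - z ) ) >= 19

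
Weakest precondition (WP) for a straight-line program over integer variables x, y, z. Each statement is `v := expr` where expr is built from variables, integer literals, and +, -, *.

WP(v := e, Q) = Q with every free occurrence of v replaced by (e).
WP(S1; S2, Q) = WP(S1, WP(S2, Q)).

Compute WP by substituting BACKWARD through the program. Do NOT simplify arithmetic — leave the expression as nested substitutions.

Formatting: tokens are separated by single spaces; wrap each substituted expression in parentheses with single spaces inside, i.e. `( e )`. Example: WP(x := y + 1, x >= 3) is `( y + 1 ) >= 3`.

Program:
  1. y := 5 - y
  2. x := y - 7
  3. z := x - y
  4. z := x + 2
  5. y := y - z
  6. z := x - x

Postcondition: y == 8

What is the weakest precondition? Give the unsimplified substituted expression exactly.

post: y == 8
stmt 6: z := x - x  -- replace 0 occurrence(s) of z with (x - x)
  => y == 8
stmt 5: y := y - z  -- replace 1 occurrence(s) of y with (y - z)
  => ( y - z ) == 8
stmt 4: z := x + 2  -- replace 1 occurrence(s) of z with (x + 2)
  => ( y - ( x + 2 ) ) == 8
stmt 3: z := x - y  -- replace 0 occurrence(s) of z with (x - y)
  => ( y - ( x + 2 ) ) == 8
stmt 2: x := y - 7  -- replace 1 occurrence(s) of x with (y - 7)
  => ( y - ( ( y - 7 ) + 2 ) ) == 8
stmt 1: y := 5 - y  -- replace 2 occurrence(s) of y with (5 - y)
  => ( ( 5 - y ) - ( ( ( 5 - y ) - 7 ) + 2 ) ) == 8

Answer: ( ( 5 - y ) - ( ( ( 5 - y ) - 7 ) + 2 ) ) == 8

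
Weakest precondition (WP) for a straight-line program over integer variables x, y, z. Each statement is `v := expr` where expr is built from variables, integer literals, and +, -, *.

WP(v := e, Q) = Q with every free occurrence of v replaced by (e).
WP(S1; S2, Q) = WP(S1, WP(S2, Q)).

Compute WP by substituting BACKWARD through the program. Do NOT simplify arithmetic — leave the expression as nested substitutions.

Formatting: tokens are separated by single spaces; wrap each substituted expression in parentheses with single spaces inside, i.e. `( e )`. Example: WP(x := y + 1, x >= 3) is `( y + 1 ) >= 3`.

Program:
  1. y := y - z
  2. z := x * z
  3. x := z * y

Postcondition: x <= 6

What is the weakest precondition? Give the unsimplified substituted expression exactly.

post: x <= 6
stmt 3: x := z * y  -- replace 1 occurrence(s) of x with (z * y)
  => ( z * y ) <= 6
stmt 2: z := x * z  -- replace 1 occurrence(s) of z with (x * z)
  => ( ( x * z ) * y ) <= 6
stmt 1: y := y - z  -- replace 1 occurrence(s) of y with (y - z)
  => ( ( x * z ) * ( y - z ) ) <= 6

Answer: ( ( x * z ) * ( y - z ) ) <= 6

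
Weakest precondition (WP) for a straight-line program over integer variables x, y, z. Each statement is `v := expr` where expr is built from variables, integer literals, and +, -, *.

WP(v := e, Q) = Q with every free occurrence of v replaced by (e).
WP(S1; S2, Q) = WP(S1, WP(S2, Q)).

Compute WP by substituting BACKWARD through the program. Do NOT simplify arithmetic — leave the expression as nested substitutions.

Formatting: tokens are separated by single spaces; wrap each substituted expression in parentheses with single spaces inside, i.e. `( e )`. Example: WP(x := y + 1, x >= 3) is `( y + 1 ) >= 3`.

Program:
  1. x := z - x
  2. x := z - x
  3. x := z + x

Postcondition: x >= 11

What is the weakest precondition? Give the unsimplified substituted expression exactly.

post: x >= 11
stmt 3: x := z + x  -- replace 1 occurrence(s) of x with (z + x)
  => ( z + x ) >= 11
stmt 2: x := z - x  -- replace 1 occurrence(s) of x with (z - x)
  => ( z + ( z - x ) ) >= 11
stmt 1: x := z - x  -- replace 1 occurrence(s) of x with (z - x)
  => ( z + ( z - ( z - x ) ) ) >= 11

Answer: ( z + ( z - ( z - x ) ) ) >= 11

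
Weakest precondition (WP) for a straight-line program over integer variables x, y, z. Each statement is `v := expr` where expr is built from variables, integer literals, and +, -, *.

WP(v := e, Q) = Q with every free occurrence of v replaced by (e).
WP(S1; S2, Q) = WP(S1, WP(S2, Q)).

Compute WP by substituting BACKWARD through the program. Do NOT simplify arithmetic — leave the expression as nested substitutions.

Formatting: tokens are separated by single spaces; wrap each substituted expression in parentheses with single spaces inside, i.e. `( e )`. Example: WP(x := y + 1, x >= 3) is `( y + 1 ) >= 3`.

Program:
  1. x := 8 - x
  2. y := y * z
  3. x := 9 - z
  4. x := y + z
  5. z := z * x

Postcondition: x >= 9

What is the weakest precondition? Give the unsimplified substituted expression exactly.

post: x >= 9
stmt 5: z := z * x  -- replace 0 occurrence(s) of z with (z * x)
  => x >= 9
stmt 4: x := y + z  -- replace 1 occurrence(s) of x with (y + z)
  => ( y + z ) >= 9
stmt 3: x := 9 - z  -- replace 0 occurrence(s) of x with (9 - z)
  => ( y + z ) >= 9
stmt 2: y := y * z  -- replace 1 occurrence(s) of y with (y * z)
  => ( ( y * z ) + z ) >= 9
stmt 1: x := 8 - x  -- replace 0 occurrence(s) of x with (8 - x)
  => ( ( y * z ) + z ) >= 9

Answer: ( ( y * z ) + z ) >= 9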